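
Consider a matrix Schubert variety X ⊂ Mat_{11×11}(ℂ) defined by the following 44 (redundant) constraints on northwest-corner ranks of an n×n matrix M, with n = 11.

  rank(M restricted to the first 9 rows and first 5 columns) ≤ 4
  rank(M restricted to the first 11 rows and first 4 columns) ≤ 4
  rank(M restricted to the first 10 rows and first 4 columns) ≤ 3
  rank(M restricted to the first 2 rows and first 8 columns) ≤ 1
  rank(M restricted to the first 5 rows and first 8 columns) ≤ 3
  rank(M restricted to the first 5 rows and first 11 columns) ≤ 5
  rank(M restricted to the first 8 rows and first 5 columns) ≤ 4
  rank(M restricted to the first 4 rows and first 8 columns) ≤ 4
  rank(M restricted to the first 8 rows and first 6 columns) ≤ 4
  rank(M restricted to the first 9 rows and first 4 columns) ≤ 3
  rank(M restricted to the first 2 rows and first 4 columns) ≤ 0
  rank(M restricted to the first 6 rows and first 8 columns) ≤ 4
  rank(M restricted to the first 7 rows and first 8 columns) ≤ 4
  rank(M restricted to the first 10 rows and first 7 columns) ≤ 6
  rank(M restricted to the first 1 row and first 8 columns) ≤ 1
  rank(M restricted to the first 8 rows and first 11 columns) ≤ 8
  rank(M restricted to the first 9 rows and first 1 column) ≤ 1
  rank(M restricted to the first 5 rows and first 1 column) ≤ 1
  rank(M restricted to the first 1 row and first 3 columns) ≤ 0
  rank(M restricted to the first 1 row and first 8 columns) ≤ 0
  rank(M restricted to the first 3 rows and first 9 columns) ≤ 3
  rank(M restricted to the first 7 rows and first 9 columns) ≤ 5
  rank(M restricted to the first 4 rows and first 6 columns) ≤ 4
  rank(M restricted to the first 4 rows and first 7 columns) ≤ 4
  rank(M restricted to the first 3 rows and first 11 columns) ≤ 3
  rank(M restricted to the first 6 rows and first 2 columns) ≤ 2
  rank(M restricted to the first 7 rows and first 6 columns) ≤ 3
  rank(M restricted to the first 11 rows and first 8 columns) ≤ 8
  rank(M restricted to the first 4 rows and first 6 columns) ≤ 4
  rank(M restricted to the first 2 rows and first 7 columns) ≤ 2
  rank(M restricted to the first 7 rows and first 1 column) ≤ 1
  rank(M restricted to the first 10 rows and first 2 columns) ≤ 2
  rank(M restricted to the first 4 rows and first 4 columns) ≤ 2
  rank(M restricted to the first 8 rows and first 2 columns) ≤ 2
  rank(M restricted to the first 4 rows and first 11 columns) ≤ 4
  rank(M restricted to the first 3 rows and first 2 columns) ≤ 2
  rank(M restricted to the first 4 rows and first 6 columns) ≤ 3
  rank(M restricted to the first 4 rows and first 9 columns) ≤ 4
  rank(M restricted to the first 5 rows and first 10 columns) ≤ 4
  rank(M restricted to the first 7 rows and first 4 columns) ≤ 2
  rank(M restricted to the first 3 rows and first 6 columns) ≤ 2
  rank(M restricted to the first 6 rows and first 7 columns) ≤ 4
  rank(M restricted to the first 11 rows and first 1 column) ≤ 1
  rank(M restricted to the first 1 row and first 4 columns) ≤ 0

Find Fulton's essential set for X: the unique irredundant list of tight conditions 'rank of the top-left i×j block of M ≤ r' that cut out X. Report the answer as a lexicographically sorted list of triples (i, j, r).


Computing R[i][j] = min implied NW-rank bound (n=11, 44 conditions):

  0 0 0 0 0 0 0 0 1 1 1
  0 0 0 0 1 1 1 1 2 2 2
  1 1 1 1 2 2 2 2 3 3 3
  1 2 2 2 3 3 3 3 4 4 4
  1 2 2 2 3 3 3 3 4 4 5
  1 2 2 2 3 3 4 4 5 5 6
  1 2 2 2 3 3 4 4 5 6 7
  1 2 3 3 4 4 5 5 6 7 8
  1 2 3 3 4 5 6 6 7 8 9
  1 2 3 3 4 5 6 7 8 9 10
  1 2 3 4 5 6 7 8 9 10 11

the unique w with this rank table is (9, 5, 1, 2, 11, 7, 10, 3, 6, 8, 4).

|D(w)|=27, |Ess(w)|=8:

[(1, 8, 0), (2, 4, 0), (5, 8, 3), (5, 10, 4), (7, 4, 2), (7, 6, 3), (7, 8, 4), (10, 4, 3)]


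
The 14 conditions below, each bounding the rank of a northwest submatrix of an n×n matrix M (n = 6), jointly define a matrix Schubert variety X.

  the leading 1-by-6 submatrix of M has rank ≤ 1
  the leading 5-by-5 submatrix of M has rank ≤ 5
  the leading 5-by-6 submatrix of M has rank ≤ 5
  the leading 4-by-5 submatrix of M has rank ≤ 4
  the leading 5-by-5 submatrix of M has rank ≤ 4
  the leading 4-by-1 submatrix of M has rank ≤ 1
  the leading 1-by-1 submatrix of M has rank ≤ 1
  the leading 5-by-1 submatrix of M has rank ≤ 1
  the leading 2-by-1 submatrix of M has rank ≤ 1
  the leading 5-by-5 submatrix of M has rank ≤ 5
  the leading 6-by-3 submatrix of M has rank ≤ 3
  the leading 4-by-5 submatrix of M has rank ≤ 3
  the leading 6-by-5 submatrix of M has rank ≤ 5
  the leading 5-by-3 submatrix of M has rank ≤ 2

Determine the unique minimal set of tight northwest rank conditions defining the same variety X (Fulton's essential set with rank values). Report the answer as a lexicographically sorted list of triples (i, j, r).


Recovering R(i,j) via the rank-extension bound from the 14 conditions:

  1 | 1 | 1 | 1 | 1 | 1
  1 | 2 | 2 | 2 | 2 | 2
  1 | 2 | 2 | 3 | 3 | 3
  1 | 2 | 2 | 3 | 3 | 4
  1 | 2 | 2 | 3 | 4 | 5
  1 | 2 | 3 | 4 | 5 | 6

giving w = (1, 2, 4, 6, 5, 3) via Δ²R.

D(w) has 4 cells with 2 SE-corners; essential set:

[(4, 5, 3), (5, 3, 2)]


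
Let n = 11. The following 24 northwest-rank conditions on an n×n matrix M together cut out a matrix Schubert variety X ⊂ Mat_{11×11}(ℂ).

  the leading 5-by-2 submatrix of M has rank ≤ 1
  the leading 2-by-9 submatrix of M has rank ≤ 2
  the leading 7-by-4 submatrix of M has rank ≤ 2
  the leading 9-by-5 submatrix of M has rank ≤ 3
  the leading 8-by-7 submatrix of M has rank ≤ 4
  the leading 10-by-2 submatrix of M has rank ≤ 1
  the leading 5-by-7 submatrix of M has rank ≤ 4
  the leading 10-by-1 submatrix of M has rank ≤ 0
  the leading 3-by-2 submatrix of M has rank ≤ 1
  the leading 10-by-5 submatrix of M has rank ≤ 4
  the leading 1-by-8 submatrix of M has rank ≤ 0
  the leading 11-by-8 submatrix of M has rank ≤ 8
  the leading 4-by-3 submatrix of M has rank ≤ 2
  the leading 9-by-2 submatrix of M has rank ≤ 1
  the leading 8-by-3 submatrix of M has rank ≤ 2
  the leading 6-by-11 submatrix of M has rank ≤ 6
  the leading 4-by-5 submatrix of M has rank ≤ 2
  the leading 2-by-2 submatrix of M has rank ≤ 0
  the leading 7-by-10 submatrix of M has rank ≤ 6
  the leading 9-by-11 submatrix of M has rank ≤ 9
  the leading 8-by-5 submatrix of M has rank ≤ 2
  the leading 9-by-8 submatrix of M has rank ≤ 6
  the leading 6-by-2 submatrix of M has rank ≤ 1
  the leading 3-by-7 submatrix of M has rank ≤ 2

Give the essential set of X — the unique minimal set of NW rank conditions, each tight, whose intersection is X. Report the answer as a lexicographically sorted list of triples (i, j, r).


Propagating the 24 rank bounds to every northwest block:

  row 1: 0 0 0 0 0 0 0 0 1 1 1
  row 2: 0 0 1 1 1 1 1 1 2 2 2
  row 3: 0 1 2 2 2 2 2 2 3 3 3
  row 4: 0 1 2 2 2 3 3 3 4 4 4
  row 5: 0 1 2 2 2 3 4 4 5 5 5
  row 6: 0 1 2 2 2 3 4 5 6 6 6
  row 7: 0 1 2 2 2 3 4 5 6 6 7
  row 8: 0 1 2 2 2 3 4 5 6 7 8
  row 9: 0 1 2 3 3 4 5 6 7 8 9
  row 10: 0 1 2 3 4 5 6 7 8 9 10
  row 11: 1 2 3 4 5 6 7 8 9 10 11

second differences of R give the permutation w = (9, 3, 2, 6, 7, 8, 11, 10, 4, 5, 1).

|D(w)|=29, |Ess(w)|=5:

[(1, 8, 0), (2, 2, 0), (7, 10, 6), (8, 5, 2), (10, 1, 0)]


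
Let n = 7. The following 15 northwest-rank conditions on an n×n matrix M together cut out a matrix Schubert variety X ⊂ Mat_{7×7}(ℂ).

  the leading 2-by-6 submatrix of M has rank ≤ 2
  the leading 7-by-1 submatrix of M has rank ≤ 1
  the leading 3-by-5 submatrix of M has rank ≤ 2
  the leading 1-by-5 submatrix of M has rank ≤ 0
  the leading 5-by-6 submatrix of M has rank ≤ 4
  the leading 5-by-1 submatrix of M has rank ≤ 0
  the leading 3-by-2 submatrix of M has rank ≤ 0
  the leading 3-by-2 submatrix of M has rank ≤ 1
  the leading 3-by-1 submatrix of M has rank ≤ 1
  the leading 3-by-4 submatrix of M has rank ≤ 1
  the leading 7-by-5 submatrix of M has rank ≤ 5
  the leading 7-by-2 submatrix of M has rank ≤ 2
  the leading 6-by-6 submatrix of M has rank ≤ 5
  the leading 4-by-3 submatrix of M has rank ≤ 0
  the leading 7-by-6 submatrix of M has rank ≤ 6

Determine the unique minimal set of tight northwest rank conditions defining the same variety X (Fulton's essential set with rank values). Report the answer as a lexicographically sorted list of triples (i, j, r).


Propagating the 15 rank bounds to every northwest block:

  i=1: 0  0  0  0  0  1  1
  i=2: 0  0  0  1  1  2  2
  i=3: 0  0  0  1  2  3  3
  i=4: 0  0  0  1  2  3  4
  i=5: 0  1  1  2  3  4  5
  i=6: 1  2  2  3  4  5  6
  i=7: 1  2  3  4  5  6  7

so w = (6, 4, 5, 7, 2, 1, 3).

D(w) has 15 cells with 3 SE-corners; essential set:

[(1, 5, 0), (4, 3, 0), (5, 1, 0)]


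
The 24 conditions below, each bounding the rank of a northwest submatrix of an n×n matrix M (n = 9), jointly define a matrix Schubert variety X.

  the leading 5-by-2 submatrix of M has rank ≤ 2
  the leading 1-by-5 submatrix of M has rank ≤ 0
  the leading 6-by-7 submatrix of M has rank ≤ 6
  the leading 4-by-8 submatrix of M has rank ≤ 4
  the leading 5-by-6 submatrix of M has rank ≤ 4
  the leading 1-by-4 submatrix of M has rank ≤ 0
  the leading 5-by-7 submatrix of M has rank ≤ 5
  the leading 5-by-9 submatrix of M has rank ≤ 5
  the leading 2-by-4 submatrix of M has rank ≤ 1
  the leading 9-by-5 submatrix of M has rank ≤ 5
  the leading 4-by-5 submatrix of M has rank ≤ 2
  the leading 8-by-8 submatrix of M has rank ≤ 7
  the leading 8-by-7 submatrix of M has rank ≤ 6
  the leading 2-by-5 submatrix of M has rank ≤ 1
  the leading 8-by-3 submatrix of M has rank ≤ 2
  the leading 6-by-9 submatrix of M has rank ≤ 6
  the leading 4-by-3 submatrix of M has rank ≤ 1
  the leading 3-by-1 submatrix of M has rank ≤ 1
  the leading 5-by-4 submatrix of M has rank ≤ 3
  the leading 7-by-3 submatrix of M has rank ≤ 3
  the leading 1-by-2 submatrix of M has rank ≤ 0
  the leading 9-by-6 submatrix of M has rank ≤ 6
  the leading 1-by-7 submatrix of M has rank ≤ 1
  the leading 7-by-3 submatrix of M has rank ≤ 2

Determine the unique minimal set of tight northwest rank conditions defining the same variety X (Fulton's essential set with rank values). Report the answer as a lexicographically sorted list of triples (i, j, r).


Rank table r_w(9×9) implied by the 24 constraints:

  0  0  0  0  0  1  1  1  1
  1  1  1  1  1  2  2  2  2
  1  1  1  2  2  3  3  3  3
  1  1  1  2  2  3  4  4  4
  1  2  2  3  3  4  5  5  5
  1  2  2  3  4  5  6  6  6
  1  2  2  3  4  5  6  7  7
  1  2  2  3  4  5  6  7  8
  1  2  3  4  5  6  7  8  9

reading off 1-entries of Δ²R: w = (6, 1, 4, 7, 2, 5, 8, 9, 3).

Rothe diagram D(w) (13 cells), 4 SE-corners (essential conditions):

[(1, 5, 0), (4, 3, 1), (4, 5, 2), (8, 3, 2)]


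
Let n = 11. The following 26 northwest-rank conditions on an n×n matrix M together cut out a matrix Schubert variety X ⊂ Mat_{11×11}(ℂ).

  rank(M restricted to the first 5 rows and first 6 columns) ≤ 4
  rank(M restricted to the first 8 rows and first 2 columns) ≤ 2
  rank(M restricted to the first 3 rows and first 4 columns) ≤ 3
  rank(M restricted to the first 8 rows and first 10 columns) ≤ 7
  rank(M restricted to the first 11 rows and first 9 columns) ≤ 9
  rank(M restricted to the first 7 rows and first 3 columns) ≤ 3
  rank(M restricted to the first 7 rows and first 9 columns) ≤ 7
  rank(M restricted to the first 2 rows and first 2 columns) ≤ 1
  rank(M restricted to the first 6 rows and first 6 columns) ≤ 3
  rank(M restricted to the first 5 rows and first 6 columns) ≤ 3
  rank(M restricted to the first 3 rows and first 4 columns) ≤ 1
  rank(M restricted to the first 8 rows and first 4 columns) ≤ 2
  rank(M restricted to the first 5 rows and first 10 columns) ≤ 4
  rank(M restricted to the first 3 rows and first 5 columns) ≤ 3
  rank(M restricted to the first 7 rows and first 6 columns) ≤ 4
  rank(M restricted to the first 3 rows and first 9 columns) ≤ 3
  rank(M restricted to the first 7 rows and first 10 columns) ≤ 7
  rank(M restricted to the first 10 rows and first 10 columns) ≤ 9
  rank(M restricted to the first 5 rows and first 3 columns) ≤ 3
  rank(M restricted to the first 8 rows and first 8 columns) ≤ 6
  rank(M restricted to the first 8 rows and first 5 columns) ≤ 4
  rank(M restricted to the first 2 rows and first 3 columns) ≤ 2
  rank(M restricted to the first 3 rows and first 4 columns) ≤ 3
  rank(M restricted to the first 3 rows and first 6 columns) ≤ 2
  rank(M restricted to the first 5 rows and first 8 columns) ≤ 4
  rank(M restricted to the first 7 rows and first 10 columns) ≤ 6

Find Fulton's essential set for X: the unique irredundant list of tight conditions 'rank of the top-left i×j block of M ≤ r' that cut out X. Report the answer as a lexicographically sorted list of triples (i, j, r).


The tightest implied rank at each (i,j), from the 26 conditions:

  R[1]: 1  1  1  1  1  1  1  1  1  1  1
  R[2]: 1  1  1  1  2  2  2  2  2  2  2
  R[3]: 1  1  1  1  2  2  3  3  3  3  3
  R[4]: 1  2  2  2  3  3  4  4  4  4  4
  R[5]: 1  2  2  2  3  3  4  4  4  4  5
  R[6]: 1  2  2  2  3  3  4  5  5  5  6
  R[7]: 1  2  2  2  3  4  5  6  6  6  7
  R[8]: 1  2  2  2  3  4  5  6  7  7  8
  R[9]: 1  2  3  3  4  5  6  7  8  8  9
  R[10]: 1  2  3  4  5  6  7  8  9  9  10
  R[11]: 1  2  3  4  5  6  7  8  9  10  11

so w = (1, 5, 7, 2, 11, 8, 6, 9, 3, 4, 10).

Fulton essential set (5 of the 20 Rothe cells):

[(3, 4, 1), (3, 6, 2), (5, 10, 4), (6, 6, 3), (8, 4, 2)]


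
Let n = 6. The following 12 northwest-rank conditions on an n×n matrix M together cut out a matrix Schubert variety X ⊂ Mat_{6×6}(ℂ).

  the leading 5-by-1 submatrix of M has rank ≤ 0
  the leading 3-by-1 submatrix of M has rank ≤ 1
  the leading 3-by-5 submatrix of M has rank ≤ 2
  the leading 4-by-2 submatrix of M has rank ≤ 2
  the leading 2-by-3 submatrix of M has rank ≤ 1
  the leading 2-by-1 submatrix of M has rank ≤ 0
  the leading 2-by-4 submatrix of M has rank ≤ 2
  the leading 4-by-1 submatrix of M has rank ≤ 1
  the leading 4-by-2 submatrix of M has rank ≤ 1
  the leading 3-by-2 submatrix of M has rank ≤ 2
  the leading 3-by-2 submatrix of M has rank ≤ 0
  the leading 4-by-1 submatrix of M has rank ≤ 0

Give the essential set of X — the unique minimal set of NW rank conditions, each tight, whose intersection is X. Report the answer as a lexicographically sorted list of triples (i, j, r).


The tightest implied rank at each (i,j), from the 12 conditions:

  i=1: 0 0 1 1 1 1
  i=2: 0 0 1 2 2 2
  i=3: 0 0 1 2 2 3
  i=4: 0 1 2 3 3 4
  i=5: 0 1 2 3 4 5
  i=6: 1 2 3 4 5 6

so w = (3, 4, 6, 2, 5, 1).

D(w) has 9 cells with 3 SE-corners; essential set:

[(3, 2, 0), (3, 5, 2), (5, 1, 0)]


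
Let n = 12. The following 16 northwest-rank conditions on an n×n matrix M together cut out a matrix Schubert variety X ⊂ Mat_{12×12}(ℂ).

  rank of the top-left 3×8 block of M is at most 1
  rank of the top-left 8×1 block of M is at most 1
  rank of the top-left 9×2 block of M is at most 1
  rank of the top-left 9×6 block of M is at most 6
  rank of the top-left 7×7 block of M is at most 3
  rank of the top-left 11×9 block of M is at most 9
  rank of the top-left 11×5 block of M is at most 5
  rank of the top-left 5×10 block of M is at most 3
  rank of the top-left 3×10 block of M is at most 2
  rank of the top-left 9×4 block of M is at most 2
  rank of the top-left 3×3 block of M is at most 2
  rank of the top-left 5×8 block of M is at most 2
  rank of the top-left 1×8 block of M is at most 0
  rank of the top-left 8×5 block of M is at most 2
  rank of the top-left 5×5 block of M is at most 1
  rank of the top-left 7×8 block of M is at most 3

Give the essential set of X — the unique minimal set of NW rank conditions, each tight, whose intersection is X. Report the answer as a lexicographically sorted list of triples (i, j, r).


Computing R[i][j] = min implied NW-rank bound (n=12, 16 conditions):

  R[1]: 0  0  0  0  0  0  0  0  1  1  1  1
  R[2]: 1  1  1  1  1  1  1  1  2  2  2  2
  R[3]: 1  1  1  1  1  1  1  1  2  2  3  3
  R[4]: 1  1  1  1  1  2  2  2  3  3  4  4
  R[5]: 1  1  1  1  1  2  2  2  3  3  4  5
  R[6]: 1  1  2  2  2  3  3  3  4  4  5  6
  R[7]: 1  1  2  2  2  3  3  3  4  5  6  7
  R[8]: 1  1  2  2  2  3  4  4  5  6  7  8
  R[9]: 1  1  2  2  3  4  5  5  6  7  8  9
  R[10]: 1  2  3  3  4  5  6  6  7  8  9  10
  R[11]: 1  2  3  4  5  6  7  7  8  9  10  11
  R[12]: 1  2  3  4  5  6  7  8  9  10  11  12

hence w(1..12) = (9, 1, 11, 6, 12, 3, 10, 7, 5, 2, 4, 8).

Fulton essential set (10 of the 38 Rothe cells):

[(1, 8, 0), (3, 8, 1), (3, 10, 2), (5, 5, 1), (5, 8, 2), (5, 10, 3), (7, 8, 3), (8, 5, 2), (9, 2, 1), (9, 4, 2)]


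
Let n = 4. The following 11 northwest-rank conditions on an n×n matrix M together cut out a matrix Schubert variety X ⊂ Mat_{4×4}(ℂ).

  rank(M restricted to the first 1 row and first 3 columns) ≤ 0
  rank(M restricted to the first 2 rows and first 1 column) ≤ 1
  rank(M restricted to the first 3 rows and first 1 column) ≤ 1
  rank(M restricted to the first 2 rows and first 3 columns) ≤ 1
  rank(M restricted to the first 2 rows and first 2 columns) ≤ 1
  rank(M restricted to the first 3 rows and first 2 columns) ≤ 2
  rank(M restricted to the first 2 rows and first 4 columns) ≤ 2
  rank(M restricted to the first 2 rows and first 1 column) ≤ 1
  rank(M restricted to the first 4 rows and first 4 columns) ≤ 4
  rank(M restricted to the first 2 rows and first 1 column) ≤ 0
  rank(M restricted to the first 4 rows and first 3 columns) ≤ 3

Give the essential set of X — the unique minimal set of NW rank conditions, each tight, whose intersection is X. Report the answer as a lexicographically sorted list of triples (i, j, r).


Computing R[i][j] = min implied NW-rank bound (n=4, 11 conditions):

  i=1: 0 | 0 | 0 | 1
  i=2: 0 | 1 | 1 | 2
  i=3: 1 | 2 | 2 | 3
  i=4: 1 | 2 | 3 | 4

so w = (4, 2, 1, 3).

Fulton essential set (2 of the 4 Rothe cells):

[(1, 3, 0), (2, 1, 0)]


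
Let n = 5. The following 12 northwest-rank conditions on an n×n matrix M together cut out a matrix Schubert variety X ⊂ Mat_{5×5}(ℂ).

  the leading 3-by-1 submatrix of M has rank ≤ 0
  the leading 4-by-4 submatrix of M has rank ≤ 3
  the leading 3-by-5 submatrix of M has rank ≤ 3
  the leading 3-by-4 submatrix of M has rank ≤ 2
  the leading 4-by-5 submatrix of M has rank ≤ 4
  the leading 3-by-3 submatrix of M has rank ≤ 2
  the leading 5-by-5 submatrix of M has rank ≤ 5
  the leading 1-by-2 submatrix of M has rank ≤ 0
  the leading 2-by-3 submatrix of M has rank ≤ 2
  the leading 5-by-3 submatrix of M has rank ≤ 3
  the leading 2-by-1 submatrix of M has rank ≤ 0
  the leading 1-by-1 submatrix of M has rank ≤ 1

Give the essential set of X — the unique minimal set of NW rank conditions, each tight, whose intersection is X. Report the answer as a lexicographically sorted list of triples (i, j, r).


The tightest implied rank at each (i,j), from the 12 conditions:

  i=1: 0, 0, 1, 1, 1
  i=2: 0, 1, 2, 2, 2
  i=3: 0, 1, 2, 2, 3
  i=4: 1, 2, 3, 3, 4
  i=5: 1, 2, 3, 4, 5

reading off 1-entries of Δ²R: w = (3, 2, 5, 1, 4).

3 SE-corners of the 5-cell Rothe diagram give Ess(w):

[(1, 2, 0), (3, 1, 0), (3, 4, 2)]


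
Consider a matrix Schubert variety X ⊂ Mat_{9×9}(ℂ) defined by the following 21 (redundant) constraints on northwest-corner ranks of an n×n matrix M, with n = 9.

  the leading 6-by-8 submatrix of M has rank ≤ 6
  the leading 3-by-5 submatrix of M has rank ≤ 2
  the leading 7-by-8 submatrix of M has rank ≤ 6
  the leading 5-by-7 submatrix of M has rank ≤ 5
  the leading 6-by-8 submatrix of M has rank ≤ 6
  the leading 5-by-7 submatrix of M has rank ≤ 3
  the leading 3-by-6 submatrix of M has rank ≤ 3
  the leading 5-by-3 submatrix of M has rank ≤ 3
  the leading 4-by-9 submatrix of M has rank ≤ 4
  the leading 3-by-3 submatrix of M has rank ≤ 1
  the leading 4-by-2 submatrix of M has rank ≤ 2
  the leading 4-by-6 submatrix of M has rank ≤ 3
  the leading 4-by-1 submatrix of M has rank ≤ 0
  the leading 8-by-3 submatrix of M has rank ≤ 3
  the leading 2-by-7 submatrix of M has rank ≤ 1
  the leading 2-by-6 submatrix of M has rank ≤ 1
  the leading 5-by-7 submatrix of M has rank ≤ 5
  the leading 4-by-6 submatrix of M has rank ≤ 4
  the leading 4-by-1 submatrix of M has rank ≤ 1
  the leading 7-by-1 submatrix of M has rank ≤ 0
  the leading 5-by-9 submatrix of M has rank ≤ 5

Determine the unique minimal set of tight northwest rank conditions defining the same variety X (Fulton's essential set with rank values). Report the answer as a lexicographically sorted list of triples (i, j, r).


Computing R[i][j] = min implied NW-rank bound (n=9, 21 conditions):

  row 1: 0 1 1 1 1 1 1 1 1
  row 2: 0 1 1 1 1 1 1 2 2
  row 3: 0 1 1 2 2 2 2 3 3
  row 4: 0 1 2 3 3 3 3 4 4
  row 5: 0 1 2 3 3 3 3 4 5
  row 6: 0 1 2 3 4 4 4 5 6
  row 7: 0 1 2 3 4 5 5 6 7
  row 8: 1 2 3 4 5 6 6 7 8
  row 9: 1 2 3 4 5 6 7 8 9

hence w(1..9) = (2, 8, 4, 3, 9, 5, 6, 1, 7).

D(w) has 16 cells with 4 SE-corners; essential set:

[(2, 7, 1), (3, 3, 1), (5, 7, 3), (7, 1, 0)]


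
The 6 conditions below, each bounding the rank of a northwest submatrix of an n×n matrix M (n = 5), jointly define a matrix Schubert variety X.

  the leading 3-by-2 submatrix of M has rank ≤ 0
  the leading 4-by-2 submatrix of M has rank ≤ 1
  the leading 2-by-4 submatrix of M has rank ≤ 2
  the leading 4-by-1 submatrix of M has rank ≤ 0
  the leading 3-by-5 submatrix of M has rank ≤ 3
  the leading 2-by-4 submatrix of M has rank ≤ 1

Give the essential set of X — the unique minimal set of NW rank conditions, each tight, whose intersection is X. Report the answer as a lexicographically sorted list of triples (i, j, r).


Recovering R(i,j) via the rank-extension bound from the 6 conditions:

  R[1]: 0, 0, 1, 1, 1
  R[2]: 0, 0, 1, 1, 2
  R[3]: 0, 0, 1, 2, 3
  R[4]: 0, 1, 2, 3, 4
  R[5]: 1, 2, 3, 4, 5

reading off 1-entries of Δ²R: w = (3, 5, 4, 2, 1).

3 SE-corners of the 8-cell Rothe diagram give Ess(w):

[(2, 4, 1), (3, 2, 0), (4, 1, 0)]


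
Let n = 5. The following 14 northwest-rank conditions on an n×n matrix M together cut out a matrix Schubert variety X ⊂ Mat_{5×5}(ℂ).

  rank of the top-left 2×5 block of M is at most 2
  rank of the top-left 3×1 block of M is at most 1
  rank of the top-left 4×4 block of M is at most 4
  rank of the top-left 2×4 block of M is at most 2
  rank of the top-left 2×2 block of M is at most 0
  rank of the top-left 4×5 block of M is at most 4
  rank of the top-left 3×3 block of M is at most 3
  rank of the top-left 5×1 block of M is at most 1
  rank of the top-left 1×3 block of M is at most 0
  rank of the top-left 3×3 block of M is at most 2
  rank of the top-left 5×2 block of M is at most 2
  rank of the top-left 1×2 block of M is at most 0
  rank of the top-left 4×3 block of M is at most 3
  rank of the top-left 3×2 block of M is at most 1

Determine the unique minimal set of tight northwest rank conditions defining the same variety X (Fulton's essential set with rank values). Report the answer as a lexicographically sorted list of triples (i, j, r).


Computing R[i][j] = min implied NW-rank bound (n=5, 14 conditions):

  R[1]: 0 | 0 | 0 | 1 | 1
  R[2]: 0 | 0 | 1 | 2 | 2
  R[3]: 1 | 1 | 2 | 3 | 3
  R[4]: 1 | 2 | 3 | 4 | 4
  R[5]: 1 | 2 | 3 | 4 | 5

second differences of R give the permutation w = (4, 3, 1, 2, 5).

Rothe diagram D(w) (5 cells), 2 SE-corners (essential conditions):

[(1, 3, 0), (2, 2, 0)]


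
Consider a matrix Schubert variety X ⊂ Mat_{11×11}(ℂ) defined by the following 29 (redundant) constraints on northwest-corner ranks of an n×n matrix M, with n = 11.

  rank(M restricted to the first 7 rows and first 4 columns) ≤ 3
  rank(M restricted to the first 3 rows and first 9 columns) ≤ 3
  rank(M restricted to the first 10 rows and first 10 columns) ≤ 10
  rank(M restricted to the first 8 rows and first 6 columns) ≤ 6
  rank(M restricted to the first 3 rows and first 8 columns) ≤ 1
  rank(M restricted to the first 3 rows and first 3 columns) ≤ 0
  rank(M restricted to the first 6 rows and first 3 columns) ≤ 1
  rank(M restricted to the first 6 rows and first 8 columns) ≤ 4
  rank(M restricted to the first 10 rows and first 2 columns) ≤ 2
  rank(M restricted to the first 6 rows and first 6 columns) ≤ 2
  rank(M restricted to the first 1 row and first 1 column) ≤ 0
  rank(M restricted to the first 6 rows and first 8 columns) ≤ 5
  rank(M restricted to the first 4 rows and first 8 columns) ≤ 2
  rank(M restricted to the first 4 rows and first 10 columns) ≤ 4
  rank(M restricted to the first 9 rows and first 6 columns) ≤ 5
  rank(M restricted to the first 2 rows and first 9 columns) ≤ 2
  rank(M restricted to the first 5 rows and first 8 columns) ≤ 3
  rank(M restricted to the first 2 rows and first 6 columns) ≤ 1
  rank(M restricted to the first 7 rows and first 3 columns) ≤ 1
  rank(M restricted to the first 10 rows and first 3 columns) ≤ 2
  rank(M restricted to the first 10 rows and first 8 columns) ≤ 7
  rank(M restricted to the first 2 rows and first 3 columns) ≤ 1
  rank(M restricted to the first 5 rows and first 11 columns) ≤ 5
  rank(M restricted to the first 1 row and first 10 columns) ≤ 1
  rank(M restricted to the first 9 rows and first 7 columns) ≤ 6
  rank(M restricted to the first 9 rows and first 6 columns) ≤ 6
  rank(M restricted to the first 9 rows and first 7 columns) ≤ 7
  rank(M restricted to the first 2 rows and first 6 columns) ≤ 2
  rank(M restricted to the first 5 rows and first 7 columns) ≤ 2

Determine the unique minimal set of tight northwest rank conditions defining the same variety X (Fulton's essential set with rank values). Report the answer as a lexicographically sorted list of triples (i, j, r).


Reconstructing r_w from the 29 given conditions:

  0, 0, 0, 1, 1, 1, 1, 1, 1, 1, 1
  0, 0, 0, 1, 1, 1, 1, 1, 2, 2, 2
  0, 0, 0, 1, 1, 1, 1, 1, 2, 3, 3
  1, 1, 1, 2, 2, 2, 2, 2, 3, 4, 4
  1, 1, 1, 2, 2, 2, 2, 3, 4, 5, 5
  1, 1, 1, 2, 2, 2, 3, 4, 5, 6, 6
  1, 1, 1, 2, 3, 3, 4, 5, 6, 7, 7
  1, 2, 2, 3, 4, 4, 5, 6, 7, 8, 8
  1, 2, 2, 3, 4, 5, 6, 7, 8, 9, 9
  1, 2, 2, 3, 4, 5, 6, 7, 8, 9, 10
  1, 2, 3, 4, 5, 6, 7, 8, 9, 10, 11

hence w(1..11) = (4, 9, 10, 1, 8, 7, 5, 2, 6, 11, 3).

ℓ(w)=30; the 6 essential cells (i,j,r):

[(3, 3, 0), (3, 8, 1), (5, 7, 2), (6, 6, 2), (7, 3, 1), (10, 3, 2)]


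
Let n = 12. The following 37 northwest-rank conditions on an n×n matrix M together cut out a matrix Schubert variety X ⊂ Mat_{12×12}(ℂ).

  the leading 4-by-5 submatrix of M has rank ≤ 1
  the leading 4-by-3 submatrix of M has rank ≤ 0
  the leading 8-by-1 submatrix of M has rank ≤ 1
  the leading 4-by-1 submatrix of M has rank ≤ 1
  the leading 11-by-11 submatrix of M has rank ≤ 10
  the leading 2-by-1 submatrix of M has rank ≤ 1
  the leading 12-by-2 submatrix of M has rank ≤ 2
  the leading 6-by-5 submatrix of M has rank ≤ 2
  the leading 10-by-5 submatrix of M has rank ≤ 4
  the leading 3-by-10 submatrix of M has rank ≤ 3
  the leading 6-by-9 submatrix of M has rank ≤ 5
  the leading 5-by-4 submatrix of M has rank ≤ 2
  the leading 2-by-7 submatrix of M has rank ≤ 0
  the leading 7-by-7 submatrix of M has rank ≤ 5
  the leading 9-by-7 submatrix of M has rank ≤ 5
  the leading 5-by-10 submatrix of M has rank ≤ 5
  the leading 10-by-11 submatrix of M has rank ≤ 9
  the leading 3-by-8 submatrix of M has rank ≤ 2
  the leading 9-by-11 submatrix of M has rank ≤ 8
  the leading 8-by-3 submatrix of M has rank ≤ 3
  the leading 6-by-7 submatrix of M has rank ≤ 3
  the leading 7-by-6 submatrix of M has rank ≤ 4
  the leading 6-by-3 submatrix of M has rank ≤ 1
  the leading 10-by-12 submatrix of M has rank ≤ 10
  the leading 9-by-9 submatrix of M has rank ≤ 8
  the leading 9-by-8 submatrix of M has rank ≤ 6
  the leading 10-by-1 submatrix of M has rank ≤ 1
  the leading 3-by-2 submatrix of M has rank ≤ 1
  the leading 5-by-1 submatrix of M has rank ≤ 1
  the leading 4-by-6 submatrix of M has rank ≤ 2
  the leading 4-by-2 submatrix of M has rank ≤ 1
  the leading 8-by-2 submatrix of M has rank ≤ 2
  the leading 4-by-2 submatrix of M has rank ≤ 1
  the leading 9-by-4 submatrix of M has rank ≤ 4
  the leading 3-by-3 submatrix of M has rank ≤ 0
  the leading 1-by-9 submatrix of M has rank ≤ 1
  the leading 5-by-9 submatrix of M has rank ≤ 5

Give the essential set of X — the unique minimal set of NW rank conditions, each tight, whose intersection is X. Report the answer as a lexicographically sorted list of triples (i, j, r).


Propagating the 37 rank bounds to every northwest block:

  row 1: 0  0  0  0  0  0  0  1  1  1  1  1
  row 2: 0  0  0  0  0  0  0  1  2  2  2  2
  row 3: 0  0  0  1  1  1  1  2  3  3  3  3
  row 4: 0  0  0  1  1  2  2  3  4  4  4  4
  row 5: 1  1  1  2  2  3  3  4  5  5  5  5
  row 6: 1  1  1  2  2  3  3  4  5  6  6  6
  row 7: 1  2  2  3  3  4  4  5  6  7  7  7
  row 8: 1  2  3  4  4  5  5  6  7  8  8  8
  row 9: 1  2  3  4  4  5  5  6  7  8  8  9
  row 10: 1  2  3  4  4  5  6  7  8  9  9  10
  row 11: 1  2  3  4  5  6  7  8  9  10  10  11
  row 12: 1  2  3  4  5  6  7  8  9  10  11  12

second differences of R give the permutation w = (8, 9, 4, 6, 1, 10, 2, 3, 12, 7, 5, 11).

9 SE-corners of the 29-cell Rothe diagram give Ess(w):

[(2, 7, 0), (4, 3, 0), (4, 5, 1), (6, 3, 1), (6, 5, 2), (6, 7, 3), (9, 7, 5), (9, 11, 8), (10, 5, 4)]


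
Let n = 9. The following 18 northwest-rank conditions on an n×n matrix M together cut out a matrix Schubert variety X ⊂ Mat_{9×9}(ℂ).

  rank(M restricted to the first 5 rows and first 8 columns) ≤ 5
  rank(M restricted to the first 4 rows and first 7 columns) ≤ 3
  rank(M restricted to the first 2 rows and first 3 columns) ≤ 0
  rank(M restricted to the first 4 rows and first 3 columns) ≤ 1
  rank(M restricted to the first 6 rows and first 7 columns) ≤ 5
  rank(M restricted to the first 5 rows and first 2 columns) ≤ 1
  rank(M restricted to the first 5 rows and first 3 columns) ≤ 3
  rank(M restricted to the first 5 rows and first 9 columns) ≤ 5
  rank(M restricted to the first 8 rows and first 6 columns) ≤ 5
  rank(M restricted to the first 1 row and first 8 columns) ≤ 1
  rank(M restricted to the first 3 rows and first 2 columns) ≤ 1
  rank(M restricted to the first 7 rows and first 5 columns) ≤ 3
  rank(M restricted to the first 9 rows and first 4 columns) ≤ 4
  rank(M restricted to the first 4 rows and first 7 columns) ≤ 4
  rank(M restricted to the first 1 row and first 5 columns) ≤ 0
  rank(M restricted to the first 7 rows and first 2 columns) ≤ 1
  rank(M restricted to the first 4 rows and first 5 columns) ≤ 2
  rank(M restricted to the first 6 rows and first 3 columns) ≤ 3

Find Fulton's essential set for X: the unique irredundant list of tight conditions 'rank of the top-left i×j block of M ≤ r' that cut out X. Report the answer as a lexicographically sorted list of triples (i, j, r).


Propagating the 18 rank bounds to every northwest block:

  i=1: 0  0  0  0  0  1  1  1  1
  i=2: 0  0  0  1  1  2  2  2  2
  i=3: 1  1  1  2  2  3  3  3  3
  i=4: 1  1  1  2  2  3  3  4  4
  i=5: 1  1  2  3  3  4  4  5  5
  i=6: 1  1  2  3  3  4  5  6  6
  i=7: 1  1  2  3  3  4  5  6  7
  i=8: 1  2  3  4  4  5  6  7  8
  i=9: 1  2  3  4  5  6  7  8  9

second differences of R give the permutation w = (6, 4, 1, 8, 3, 7, 9, 2, 5).

|D(w)|=17, |Ess(w)|=7:

[(1, 5, 0), (2, 3, 0), (4, 3, 1), (4, 5, 2), (4, 7, 3), (7, 2, 1), (7, 5, 3)]


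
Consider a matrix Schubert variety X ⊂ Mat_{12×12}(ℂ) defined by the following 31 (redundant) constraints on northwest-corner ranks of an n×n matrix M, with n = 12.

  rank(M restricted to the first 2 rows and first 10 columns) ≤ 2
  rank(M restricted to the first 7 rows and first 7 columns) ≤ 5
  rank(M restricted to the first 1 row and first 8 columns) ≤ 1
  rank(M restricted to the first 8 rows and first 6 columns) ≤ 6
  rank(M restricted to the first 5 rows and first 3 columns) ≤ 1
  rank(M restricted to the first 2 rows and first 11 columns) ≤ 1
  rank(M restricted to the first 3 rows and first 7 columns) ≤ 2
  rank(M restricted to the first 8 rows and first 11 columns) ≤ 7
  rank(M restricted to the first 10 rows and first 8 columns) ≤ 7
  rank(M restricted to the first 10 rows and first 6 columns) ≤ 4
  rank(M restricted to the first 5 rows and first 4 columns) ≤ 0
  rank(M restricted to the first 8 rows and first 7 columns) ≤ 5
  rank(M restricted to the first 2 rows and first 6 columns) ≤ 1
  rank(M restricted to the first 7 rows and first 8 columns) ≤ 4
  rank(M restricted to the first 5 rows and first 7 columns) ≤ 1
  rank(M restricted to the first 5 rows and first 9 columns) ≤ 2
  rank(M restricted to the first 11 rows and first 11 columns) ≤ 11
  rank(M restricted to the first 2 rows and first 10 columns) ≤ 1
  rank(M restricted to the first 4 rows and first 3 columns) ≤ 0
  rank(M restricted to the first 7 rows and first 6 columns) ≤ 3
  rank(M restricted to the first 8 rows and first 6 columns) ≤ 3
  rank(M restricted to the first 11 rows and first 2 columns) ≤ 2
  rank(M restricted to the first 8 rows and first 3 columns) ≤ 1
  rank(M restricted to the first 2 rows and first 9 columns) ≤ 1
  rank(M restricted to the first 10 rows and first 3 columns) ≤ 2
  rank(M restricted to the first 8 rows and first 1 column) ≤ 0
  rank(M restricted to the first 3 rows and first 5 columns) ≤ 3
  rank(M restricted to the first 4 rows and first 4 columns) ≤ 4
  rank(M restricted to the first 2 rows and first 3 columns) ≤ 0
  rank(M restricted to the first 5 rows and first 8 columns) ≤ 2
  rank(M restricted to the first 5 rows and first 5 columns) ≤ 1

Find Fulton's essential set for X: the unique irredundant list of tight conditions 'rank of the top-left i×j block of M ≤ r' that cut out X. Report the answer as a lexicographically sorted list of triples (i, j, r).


Rank table r_w(12×12) implied by the 31 constraints:

  R[1]: 0, 0, 0, 0, 1, 1, 1, 1, 1, 1, 1, 1
  R[2]: 0, 0, 0, 0, 1, 1, 1, 1, 1, 1, 1, 2
  R[3]: 0, 0, 0, 0, 1, 1, 1, 2, 2, 2, 2, 3
  R[4]: 0, 0, 0, 0, 1, 1, 1, 2, 2, 3, 3, 4
  R[5]: 0, 0, 0, 0, 1, 1, 1, 2, 2, 3, 4, 5
  R[6]: 0, 1, 1, 1, 2, 2, 2, 3, 3, 4, 5, 6
  R[7]: 0, 1, 1, 2, 3, 3, 3, 4, 4, 5, 6, 7
  R[8]: 0, 1, 1, 2, 3, 3, 4, 5, 5, 6, 7, 8
  R[9]: 1, 2, 2, 3, 4, 4, 5, 6, 6, 7, 8, 9
  R[10]: 1, 2, 2, 3, 4, 4, 5, 6, 7, 8, 9, 10
  R[11]: 1, 2, 3, 4, 5, 5, 6, 7, 8, 9, 10, 11
  R[12]: 1, 2, 3, 4, 5, 6, 7, 8, 9, 10, 11, 12

second differences of R give the permutation w = (5, 12, 8, 10, 11, 2, 4, 7, 1, 9, 3, 6).

ℓ(w)=42; the 9 essential cells (i,j,r):

[(2, 11, 1), (5, 4, 0), (5, 7, 1), (5, 9, 2), (8, 1, 0), (8, 3, 1), (8, 6, 3), (10, 3, 2), (10, 6, 4)]


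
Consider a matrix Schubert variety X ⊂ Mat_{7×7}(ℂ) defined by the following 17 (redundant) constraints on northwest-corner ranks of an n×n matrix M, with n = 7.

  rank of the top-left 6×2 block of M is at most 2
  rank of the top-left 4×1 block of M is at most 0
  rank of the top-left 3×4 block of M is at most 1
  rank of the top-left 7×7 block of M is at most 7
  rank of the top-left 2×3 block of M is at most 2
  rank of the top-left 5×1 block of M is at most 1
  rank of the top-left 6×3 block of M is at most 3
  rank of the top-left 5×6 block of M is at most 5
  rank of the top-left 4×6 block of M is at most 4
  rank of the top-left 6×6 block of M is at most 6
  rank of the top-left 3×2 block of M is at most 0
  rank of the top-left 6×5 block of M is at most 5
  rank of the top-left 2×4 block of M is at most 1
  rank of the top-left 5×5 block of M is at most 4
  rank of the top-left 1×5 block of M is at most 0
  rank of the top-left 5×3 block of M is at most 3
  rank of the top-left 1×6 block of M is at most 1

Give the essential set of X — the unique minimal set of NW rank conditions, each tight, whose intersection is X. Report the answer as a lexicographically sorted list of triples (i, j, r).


Computing R[i][j] = min implied NW-rank bound (n=7, 17 conditions):

  0 0 0 0 0 1 1
  0 0 1 1 1 2 2
  0 0 1 1 2 3 3
  0 1 2 2 3 4 4
  1 2 3 3 4 5 5
  1 2 3 4 5 6 6
  1 2 3 4 5 6 7

so w = (6, 3, 5, 2, 1, 4, 7).

ℓ(w)=11; the 4 essential cells (i,j,r):

[(1, 5, 0), (3, 2, 0), (3, 4, 1), (4, 1, 0)]


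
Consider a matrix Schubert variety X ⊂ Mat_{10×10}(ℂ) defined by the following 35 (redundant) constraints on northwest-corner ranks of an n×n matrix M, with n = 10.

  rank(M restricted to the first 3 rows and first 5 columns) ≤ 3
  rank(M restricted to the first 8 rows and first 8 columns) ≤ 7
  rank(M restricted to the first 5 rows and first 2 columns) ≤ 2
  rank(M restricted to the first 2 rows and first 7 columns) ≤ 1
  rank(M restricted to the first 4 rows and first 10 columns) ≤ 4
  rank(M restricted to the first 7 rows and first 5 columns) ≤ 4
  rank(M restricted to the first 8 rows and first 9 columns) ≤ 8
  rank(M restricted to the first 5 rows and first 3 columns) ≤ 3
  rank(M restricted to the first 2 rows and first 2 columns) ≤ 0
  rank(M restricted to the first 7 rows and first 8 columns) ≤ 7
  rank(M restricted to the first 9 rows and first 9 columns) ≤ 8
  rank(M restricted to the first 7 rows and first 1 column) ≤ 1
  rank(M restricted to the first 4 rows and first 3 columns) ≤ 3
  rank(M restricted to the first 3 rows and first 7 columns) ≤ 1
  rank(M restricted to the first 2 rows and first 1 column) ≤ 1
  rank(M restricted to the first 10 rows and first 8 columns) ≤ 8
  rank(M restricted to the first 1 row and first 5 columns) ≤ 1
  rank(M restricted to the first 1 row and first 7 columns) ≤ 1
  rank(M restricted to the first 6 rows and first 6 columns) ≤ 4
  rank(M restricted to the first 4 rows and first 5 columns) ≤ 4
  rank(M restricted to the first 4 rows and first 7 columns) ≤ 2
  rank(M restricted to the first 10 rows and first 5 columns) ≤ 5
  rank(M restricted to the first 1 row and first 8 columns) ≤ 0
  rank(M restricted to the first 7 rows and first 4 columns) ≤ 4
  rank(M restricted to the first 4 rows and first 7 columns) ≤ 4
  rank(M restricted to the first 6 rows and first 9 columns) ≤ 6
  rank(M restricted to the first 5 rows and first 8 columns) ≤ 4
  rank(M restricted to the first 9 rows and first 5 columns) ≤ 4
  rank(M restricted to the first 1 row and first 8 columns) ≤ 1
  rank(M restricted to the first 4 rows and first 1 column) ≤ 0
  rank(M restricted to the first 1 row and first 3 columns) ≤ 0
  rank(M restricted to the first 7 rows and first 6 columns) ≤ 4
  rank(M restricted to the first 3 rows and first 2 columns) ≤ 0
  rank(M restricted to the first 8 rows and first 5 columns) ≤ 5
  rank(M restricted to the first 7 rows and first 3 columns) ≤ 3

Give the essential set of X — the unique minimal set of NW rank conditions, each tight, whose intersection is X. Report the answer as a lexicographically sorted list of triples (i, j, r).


The tightest implied rank at each (i,j), from the 35 conditions:

  i=1: 0 | 0 | 0 | 0 | 0 | 0 | 0 | 0 | 1 | 1
  i=2: 0 | 0 | 1 | 1 | 1 | 1 | 1 | 1 | 2 | 2
  i=3: 0 | 0 | 1 | 1 | 1 | 1 | 1 | 2 | 3 | 3
  i=4: 0 | 1 | 2 | 2 | 2 | 2 | 2 | 3 | 4 | 4
  i=5: 1 | 2 | 3 | 3 | 3 | 3 | 3 | 4 | 5 | 5
  i=6: 1 | 2 | 3 | 4 | 4 | 4 | 4 | 5 | 6 | 6
  i=7: 1 | 2 | 3 | 4 | 4 | 4 | 5 | 6 | 7 | 7
  i=8: 1 | 2 | 3 | 4 | 4 | 5 | 6 | 7 | 8 | 8
  i=9: 1 | 2 | 3 | 4 | 4 | 5 | 6 | 7 | 8 | 9
  i=10: 1 | 2 | 3 | 4 | 5 | 6 | 7 | 8 | 9 | 10

so w = (9, 3, 8, 2, 1, 4, 7, 6, 10, 5).

ℓ(w)=21; the 6 essential cells (i,j,r):

[(1, 8, 0), (3, 2, 0), (3, 7, 1), (4, 1, 0), (7, 6, 4), (9, 5, 4)]


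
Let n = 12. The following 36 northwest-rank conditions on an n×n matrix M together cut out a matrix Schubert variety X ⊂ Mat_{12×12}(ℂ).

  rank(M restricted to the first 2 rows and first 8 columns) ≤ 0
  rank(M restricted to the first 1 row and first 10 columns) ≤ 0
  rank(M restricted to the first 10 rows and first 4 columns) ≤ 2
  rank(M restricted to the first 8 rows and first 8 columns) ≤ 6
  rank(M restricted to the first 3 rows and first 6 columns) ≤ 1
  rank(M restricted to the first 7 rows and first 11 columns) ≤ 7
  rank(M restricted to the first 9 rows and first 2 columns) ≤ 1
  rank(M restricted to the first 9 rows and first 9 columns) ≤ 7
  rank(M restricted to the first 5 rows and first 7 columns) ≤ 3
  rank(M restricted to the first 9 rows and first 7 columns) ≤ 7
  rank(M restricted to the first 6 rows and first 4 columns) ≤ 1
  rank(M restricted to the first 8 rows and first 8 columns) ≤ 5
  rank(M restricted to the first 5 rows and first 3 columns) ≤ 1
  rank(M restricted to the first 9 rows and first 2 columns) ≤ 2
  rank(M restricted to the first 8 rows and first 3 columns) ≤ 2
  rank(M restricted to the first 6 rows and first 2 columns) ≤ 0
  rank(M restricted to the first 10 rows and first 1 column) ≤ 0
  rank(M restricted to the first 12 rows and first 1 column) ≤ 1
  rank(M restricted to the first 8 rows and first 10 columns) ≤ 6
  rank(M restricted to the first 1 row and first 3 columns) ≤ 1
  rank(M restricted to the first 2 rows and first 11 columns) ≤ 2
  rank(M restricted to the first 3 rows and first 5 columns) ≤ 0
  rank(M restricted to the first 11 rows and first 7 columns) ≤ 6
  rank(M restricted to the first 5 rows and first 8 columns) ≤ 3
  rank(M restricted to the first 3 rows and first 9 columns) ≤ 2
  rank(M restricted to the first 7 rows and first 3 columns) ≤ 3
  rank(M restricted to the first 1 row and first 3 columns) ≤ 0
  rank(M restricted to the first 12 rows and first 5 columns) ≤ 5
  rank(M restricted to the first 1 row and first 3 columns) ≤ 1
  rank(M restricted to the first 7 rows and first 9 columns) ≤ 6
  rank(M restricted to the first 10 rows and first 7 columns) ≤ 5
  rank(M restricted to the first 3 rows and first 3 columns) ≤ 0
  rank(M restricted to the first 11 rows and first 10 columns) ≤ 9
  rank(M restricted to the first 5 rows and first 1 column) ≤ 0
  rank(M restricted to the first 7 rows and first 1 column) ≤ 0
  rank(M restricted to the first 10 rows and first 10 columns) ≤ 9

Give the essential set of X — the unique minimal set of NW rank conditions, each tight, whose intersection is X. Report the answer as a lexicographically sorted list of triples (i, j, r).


The tightest implied rank at each (i,j), from the 36 conditions:

  row 1: 0 0 0 0 0 0 0 0 0 0 1 1
  row 2: 0 0 0 0 0 0 0 0 1 1 2 2
  row 3: 0 0 0 0 0 1 1 1 2 2 3 3
  row 4: 0 0 1 1 1 2 2 2 3 3 4 4
  row 5: 0 0 1 1 2 3 3 3 4 4 5 5
  row 6: 0 0 1 1 2 3 4 4 5 5 6 6
  row 7: 0 1 2 2 3 4 5 5 6 6 7 7
  row 8: 0 1 2 2 3 4 5 5 6 6 7 8
  row 9: 0 1 2 2 3 4 5 6 7 7 8 9
  row 10: 0 1 2 2 3 4 5 6 7 8 9 10
  row 11: 1 2 3 3 4 5 6 7 8 9 10 11
  row 12: 1 2 3 4 5 6 7 8 9 10 11 12

so w = (11, 9, 6, 3, 5, 7, 2, 12, 8, 10, 1, 4).

Fulton essential set (9 of the 40 Rothe cells):

[(1, 10, 0), (2, 8, 0), (3, 5, 0), (6, 2, 0), (6, 4, 1), (8, 8, 5), (8, 10, 6), (10, 1, 0), (10, 4, 2)]
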